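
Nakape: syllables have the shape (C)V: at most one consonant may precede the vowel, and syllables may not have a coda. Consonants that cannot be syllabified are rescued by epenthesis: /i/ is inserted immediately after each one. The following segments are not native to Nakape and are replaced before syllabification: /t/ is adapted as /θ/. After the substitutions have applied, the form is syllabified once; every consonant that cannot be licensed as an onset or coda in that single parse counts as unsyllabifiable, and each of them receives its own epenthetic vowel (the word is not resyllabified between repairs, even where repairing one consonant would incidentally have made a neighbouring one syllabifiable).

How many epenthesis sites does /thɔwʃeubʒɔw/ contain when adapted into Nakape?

After substitution the input is /θhɔwʃeubʒɔw/.
The unsyllabifiable consonants are /θ/, /w/, /b/, /w/; each receives one epenthetic vowel.

4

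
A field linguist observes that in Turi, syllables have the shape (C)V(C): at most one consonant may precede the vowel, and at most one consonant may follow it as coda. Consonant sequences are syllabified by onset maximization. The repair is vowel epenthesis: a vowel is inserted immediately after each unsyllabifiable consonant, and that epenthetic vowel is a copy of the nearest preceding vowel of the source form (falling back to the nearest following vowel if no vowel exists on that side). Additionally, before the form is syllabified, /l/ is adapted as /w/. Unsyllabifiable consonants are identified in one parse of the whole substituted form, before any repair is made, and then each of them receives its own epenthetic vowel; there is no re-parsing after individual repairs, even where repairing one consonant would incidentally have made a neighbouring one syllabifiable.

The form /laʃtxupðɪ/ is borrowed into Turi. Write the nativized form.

Substitution: /l/ → /w/, giving /waʃtxupðɪ/.
The consonants /t/ cannot be parsed into a legal (C)V(C) syllable (at most one coda consonant is licensed; onsets are limited to one consonant).
Each unlicensed consonant becomes the onset of a new syllable: /t/ → /ta/.

waʃtaxupðɪ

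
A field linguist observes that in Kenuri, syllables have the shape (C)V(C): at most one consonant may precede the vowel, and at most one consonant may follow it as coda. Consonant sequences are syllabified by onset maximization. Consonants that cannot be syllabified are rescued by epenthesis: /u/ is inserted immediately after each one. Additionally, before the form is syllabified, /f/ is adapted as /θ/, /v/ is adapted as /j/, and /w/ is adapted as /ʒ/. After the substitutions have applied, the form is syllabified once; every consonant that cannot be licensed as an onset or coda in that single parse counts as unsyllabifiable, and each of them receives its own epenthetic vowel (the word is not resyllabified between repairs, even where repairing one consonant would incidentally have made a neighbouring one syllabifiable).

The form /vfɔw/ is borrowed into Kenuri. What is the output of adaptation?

Substitution: /v/ → /j/, /f/ → /θ/, /w/ → /ʒ/, giving /jθɔʒ/.
Under (C)V(C), the unsyllabifiable consonants are /j/ (at most one coda consonant is licensed; onsets are limited to one consonant).
Each unlicensed consonant becomes the onset of a new syllable: /j/ → /ju/.

juθɔʒ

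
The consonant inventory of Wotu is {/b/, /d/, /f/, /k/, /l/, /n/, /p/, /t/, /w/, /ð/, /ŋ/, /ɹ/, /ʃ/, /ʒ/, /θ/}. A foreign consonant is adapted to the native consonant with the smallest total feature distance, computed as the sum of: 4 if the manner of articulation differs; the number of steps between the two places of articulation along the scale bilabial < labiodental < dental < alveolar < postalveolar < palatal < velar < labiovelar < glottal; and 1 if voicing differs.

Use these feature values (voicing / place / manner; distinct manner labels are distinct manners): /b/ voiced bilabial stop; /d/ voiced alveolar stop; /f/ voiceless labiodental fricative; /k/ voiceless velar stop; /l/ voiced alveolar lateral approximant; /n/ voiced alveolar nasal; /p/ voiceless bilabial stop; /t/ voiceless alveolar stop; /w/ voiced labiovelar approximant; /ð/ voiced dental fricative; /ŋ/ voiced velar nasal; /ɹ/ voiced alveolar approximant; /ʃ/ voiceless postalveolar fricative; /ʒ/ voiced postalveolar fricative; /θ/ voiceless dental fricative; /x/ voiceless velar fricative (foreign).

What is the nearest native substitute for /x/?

ʃ

/ʃ/ is closest: same manner (fricative), place distance 2 (velar→postalveolar), same voicing; total 2. Next closest is /ʒ/ at distance 3.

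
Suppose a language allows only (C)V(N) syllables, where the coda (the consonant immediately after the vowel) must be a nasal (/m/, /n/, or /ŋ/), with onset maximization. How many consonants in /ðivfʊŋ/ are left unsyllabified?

1

Under (C)V(N), the unsyllabifiable consonants are /v/ (only a nasal (/m/, /n/, or /ŋ/) is licensed in coda position; onsets are limited to one consonant).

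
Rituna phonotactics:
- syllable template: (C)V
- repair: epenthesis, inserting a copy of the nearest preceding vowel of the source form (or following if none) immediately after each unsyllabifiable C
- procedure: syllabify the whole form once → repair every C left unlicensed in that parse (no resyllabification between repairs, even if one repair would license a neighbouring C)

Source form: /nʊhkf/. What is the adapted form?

nʊhʊkʊfʊ

Under (C)V, the unsyllabifiable consonants are /h/, /k/, /f/ (no codas are permitted; onsets are limited to one consonant).
Inserting the epenthetic vowel yields /h/ → /hʊ/, /k/ → /kʊ/, /f/ → /fʊ/.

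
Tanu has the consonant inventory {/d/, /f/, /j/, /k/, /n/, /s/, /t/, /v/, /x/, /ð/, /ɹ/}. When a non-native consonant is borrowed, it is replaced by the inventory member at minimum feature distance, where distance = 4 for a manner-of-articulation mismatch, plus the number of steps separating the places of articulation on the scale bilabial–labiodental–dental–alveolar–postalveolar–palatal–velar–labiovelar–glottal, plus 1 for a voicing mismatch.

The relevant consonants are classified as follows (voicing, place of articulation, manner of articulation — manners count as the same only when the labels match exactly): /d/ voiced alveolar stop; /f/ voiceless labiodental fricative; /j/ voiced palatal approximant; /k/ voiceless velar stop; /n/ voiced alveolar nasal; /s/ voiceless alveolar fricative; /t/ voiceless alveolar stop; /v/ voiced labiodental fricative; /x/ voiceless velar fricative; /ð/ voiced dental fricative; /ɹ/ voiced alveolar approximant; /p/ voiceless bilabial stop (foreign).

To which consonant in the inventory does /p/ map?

/t/ is closest: same manner (stop), place distance 3 (bilabial→alveolar), same voicing; total 3. Next closest is /d/ at distance 4.

t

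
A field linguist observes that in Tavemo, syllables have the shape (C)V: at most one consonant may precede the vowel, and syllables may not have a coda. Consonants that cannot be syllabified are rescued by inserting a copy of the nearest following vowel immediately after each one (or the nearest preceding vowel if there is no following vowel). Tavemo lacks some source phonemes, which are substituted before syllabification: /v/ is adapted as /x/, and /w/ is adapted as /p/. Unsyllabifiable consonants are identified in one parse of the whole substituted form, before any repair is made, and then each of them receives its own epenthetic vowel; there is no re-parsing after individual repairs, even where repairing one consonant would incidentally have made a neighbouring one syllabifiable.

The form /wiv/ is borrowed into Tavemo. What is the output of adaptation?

Substitution: /w/ → /p/, /v/ → /x/, giving /pix/.
Under (C)V, the unsyllabifiable consonants are /x/ (no codas are permitted; onsets are limited to one consonant).
Inserting the epenthetic vowel yields /x/ → /xi/.

pixi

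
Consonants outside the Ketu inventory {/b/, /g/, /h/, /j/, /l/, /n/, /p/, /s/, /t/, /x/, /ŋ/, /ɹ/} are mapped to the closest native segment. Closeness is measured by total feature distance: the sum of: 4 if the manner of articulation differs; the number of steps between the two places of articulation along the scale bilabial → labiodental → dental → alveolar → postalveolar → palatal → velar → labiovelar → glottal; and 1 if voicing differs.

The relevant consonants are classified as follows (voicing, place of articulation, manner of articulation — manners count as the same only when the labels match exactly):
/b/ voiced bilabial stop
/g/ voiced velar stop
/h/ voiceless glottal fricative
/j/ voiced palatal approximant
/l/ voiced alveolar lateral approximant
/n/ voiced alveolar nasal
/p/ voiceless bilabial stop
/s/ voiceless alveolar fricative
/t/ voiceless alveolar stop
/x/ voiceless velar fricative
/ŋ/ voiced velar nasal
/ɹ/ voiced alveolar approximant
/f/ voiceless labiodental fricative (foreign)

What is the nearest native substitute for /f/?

s

/s/ is closest: same manner (fricative), place distance 2 (labiodental→alveolar), same voicing; total 2. Next closest is /p/ at distance 5.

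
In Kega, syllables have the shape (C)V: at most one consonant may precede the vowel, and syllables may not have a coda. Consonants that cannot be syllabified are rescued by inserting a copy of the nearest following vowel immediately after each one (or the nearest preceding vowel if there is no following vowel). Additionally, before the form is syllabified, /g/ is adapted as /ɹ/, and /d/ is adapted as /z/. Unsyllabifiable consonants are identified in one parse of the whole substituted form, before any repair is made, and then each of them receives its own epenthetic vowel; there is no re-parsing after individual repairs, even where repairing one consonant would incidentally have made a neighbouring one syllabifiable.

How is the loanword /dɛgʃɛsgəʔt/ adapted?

Substitution: /d/ → /z/, /g/ → /ɹ/, giving /zɛɹʃɛsɹəʔt/.
The consonants /ɹ/, /s/, /ʔ/, /t/ cannot be parsed into a legal (C)V syllable (no codas are permitted; onsets are limited to one consonant).
Epenthesis after each stranded consonant: /ɹ/ → /ɹɛ/, /s/ → /sə/, /ʔ/ → /ʔə/, /t/ → /tə/.

zɛɹɛʃɛsəɹəʔətə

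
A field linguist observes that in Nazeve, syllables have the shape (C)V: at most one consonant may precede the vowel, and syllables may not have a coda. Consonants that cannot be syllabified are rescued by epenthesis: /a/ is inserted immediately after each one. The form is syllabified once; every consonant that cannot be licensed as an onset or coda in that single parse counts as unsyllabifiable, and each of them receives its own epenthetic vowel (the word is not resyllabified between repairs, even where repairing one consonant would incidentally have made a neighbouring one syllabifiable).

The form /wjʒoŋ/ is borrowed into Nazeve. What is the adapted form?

wajaʒoŋa

The consonants /w/, /j/, /ŋ/ cannot be parsed into a legal (C)V syllable (no codas are permitted; onsets are limited to one consonant).
Each unlicensed consonant becomes the onset of a new syllable: /w/ → /wa/, /j/ → /ja/, /ŋ/ → /ŋa/.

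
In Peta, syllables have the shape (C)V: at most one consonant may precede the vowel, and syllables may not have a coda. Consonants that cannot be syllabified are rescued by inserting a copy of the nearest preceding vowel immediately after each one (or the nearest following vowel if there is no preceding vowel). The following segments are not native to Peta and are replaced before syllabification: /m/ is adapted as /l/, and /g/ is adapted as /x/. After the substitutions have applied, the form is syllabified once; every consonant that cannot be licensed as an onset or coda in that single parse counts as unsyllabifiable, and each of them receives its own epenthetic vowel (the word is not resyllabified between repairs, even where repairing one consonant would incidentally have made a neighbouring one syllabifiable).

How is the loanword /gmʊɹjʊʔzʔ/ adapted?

xʊlʊɹʊjʊʔʊzʊʔʊ

Substitution: /g/ → /x/, /m/ → /l/, giving /xlʊɹjʊʔzʔ/.
The consonants /x/, /ɹ/, /ʔ/, /z/, /ʔ/ cannot be parsed into a legal (C)V syllable (no codas are permitted; onsets are limited to one consonant).
Epenthesis after each stranded consonant: /x/ → /xʊ/, /ɹ/ → /ɹʊ/, /ʔ/ → /ʔʊ/, /z/ → /zʊ/, /ʔ/ → /ʔʊ/.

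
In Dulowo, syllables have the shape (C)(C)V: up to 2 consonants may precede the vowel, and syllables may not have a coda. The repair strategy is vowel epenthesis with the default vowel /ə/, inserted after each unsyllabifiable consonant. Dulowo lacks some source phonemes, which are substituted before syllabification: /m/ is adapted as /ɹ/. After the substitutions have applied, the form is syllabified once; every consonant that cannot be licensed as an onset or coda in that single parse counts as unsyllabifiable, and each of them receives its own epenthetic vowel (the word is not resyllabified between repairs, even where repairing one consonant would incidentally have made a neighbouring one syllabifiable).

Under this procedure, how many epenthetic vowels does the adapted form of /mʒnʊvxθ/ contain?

4

After substitution the input is /ɹʒnʊvxθ/.
The unsyllabifiable consonants are /ɹ/, /v/, /x/, /θ/; each receives one epenthetic vowel.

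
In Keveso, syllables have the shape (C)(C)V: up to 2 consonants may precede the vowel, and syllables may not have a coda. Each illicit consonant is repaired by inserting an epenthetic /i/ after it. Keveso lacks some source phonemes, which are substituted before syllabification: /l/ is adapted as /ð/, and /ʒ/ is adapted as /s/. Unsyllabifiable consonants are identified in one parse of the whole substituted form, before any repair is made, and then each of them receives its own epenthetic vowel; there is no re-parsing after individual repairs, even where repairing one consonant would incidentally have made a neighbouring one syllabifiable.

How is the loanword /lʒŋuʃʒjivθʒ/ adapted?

Substitution: /l/ → /ð/, /ʒ/ → /s/, giving /ðsŋuʃsjivθs/.
Under (C)(C)V, the unsyllabifiable consonants are /ð/, /ʃ/, /v/, /θ/, /s/ (no codas are permitted; onsets may contain at most 2 consonants).
Inserting the epenthetic vowel yields /ð/ → /ði/, /ʃ/ → /ʃi/, /v/ → /vi/, /θ/ → /θi/, /s/ → /si/.

ðisŋuʃisjiviθisi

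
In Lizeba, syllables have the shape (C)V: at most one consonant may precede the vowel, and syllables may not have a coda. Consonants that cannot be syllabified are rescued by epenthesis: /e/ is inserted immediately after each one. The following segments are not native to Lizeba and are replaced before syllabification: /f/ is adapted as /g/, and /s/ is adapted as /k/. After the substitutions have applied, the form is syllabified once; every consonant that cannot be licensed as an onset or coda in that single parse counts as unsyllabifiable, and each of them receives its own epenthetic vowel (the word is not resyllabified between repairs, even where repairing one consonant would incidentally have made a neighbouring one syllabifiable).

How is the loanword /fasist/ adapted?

Substitution: /f/ → /g/, /s/ → /k/, giving /gakikt/.
Under (C)V, the unsyllabifiable consonants are /k/, /t/ (no codas are permitted; onsets are limited to one consonant).
Epenthesis after each stranded consonant: /k/ → /ke/, /t/ → /te/.

gakikete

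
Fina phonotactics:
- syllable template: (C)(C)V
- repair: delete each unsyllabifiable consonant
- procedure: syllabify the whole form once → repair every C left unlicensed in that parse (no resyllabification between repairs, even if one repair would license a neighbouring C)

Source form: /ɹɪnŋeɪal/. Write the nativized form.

ɹɪnŋeɪa

Under (C)(C)V, the unsyllabifiable consonants are /l/ (no codas are permitted; onsets may contain at most 2 consonants).
Deletion applies to /l/.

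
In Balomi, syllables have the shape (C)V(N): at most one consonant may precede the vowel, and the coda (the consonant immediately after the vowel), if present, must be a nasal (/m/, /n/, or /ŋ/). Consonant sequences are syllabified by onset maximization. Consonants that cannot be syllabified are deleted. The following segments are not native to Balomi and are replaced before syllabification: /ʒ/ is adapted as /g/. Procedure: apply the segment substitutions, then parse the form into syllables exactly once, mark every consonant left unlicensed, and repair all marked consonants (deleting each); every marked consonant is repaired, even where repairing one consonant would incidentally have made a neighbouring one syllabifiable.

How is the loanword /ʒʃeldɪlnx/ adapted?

Substitution: /ʒ/ → /g/, giving /gʃeldɪlnx/.
The consonants /g/, /l/, /l/, /n/, /x/ cannot be parsed into a legal (C)V(N) syllable (only a nasal (/m/, /n/, or /ŋ/) is licensed in coda position; onsets are limited to one consonant).
Each unlicensed consonant is deleted: /g/, /l/, /l/, /n/, /x/.

ʃedɪ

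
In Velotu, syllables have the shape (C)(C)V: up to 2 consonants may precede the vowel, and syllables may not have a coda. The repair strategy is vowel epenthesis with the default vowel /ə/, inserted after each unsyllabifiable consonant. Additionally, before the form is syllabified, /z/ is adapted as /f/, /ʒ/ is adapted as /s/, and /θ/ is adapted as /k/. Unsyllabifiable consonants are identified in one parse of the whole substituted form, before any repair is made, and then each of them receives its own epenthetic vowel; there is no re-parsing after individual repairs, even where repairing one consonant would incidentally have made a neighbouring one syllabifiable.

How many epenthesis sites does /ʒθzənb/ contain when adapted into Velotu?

3

After substitution the input is /skfənb/.
The unsyllabifiable consonants are /s/, /n/, /b/; each receives one epenthetic vowel.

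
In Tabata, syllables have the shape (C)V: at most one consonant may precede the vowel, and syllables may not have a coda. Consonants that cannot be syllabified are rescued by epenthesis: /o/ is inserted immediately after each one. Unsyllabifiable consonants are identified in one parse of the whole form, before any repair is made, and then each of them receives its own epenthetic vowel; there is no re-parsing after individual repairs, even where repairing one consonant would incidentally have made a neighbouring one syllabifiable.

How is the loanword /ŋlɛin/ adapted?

ŋolɛino

Syllabifying with onset maximization leaves /ŋ/, /n/ stranded (no codas are permitted; onsets are limited to one consonant).
Inserting the epenthetic vowel yields /ŋ/ → /ŋo/, /n/ → /no/.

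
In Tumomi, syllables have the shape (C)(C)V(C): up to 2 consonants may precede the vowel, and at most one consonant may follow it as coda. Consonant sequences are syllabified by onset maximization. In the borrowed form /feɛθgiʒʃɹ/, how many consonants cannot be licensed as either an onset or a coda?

2

The consonants /ʃ/, /ɹ/ cannot be parsed into a legal (C)(C)V(C) syllable (at most one coda consonant is licensed; onsets may contain at most 2 consonants).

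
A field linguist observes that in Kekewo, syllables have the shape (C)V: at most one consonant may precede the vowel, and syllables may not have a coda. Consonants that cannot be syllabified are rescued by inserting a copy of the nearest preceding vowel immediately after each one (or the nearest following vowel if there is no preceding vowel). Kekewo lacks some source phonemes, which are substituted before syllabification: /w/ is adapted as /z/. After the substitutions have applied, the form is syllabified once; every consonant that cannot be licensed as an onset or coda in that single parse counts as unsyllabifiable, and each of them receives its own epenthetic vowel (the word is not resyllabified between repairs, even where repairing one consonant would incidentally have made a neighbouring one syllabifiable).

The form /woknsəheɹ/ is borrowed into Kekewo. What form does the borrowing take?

Substitution: /w/ → /z/, giving /zoknsəheɹ/.
Under (C)V, the unsyllabifiable consonants are /k/, /n/, /ɹ/ (no codas are permitted; onsets are limited to one consonant).
Inserting the epenthetic vowel yields /k/ → /ko/, /n/ → /no/, /ɹ/ → /ɹe/.

zokonosəheɹe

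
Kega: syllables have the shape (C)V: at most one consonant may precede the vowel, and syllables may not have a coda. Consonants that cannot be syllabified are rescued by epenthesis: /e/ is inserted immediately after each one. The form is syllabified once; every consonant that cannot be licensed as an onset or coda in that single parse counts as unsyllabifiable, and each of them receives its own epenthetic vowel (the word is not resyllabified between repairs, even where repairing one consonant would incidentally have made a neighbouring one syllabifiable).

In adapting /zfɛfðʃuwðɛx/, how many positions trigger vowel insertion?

The unsyllabifiable consonants are /z/, /f/, /ð/, /w/, /x/; each receives one epenthetic vowel.

5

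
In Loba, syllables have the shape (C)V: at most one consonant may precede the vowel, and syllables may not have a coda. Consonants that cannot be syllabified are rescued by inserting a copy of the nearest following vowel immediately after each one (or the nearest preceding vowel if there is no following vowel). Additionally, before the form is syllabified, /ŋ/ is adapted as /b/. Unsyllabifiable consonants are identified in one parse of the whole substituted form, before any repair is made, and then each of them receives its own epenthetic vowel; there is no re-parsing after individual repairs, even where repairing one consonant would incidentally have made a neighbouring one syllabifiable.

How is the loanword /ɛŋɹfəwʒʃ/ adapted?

ɛbəɹəfəwəʒəʃə

Substitution: /ŋ/ → /b/, giving /ɛbɹfəwʒʃ/.
Syllabifying with onset maximization leaves /b/, /ɹ/, /w/, /ʒ/, /ʃ/ stranded (no codas are permitted; onsets are limited to one consonant).
Epenthesis after each stranded consonant: /b/ → /bə/, /ɹ/ → /ɹə/, /w/ → /wə/, /ʒ/ → /ʒə/, /ʃ/ → /ʃə/.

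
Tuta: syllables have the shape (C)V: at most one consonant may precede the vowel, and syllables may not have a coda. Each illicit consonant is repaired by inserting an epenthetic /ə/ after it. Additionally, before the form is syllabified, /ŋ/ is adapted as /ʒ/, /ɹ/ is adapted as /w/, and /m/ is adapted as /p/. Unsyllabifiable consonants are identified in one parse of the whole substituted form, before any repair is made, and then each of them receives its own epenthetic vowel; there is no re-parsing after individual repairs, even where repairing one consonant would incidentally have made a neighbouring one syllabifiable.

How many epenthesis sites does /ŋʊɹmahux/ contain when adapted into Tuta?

After substitution the input is /ʒʊwpahux/.
The unsyllabifiable consonants are /w/, /x/; each receives one epenthetic vowel.

2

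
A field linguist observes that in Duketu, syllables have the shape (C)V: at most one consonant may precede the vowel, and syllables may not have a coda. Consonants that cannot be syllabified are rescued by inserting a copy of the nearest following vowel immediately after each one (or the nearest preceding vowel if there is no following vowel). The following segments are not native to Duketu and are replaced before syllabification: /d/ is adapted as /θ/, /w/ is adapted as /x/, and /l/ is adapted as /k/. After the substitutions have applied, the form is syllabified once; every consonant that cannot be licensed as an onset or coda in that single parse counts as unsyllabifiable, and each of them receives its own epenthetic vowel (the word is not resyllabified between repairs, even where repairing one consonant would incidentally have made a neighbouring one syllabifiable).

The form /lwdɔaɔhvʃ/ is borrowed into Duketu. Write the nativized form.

Substitution: /l/ → /k/, /w/ → /x/, /d/ → /θ/, giving /kxθɔaɔhvʃ/.
The consonants /k/, /x/, /h/, /v/, /ʃ/ cannot be parsed into a legal (C)V syllable (no codas are permitted; onsets are limited to one consonant).
Inserting the epenthetic vowel yields /k/ → /kɔ/, /x/ → /xɔ/, /h/ → /hɔ/, /v/ → /vɔ/, /ʃ/ → /ʃɔ/.

kɔxɔθɔaɔhɔvɔʃɔ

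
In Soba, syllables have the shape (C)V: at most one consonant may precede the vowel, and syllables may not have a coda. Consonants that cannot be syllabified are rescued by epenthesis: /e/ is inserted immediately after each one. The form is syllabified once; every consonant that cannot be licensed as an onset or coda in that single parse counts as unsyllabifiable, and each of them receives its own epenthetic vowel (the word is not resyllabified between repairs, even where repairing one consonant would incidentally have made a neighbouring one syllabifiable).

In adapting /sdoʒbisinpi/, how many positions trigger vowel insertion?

3

The unsyllabifiable consonants are /s/, /ʒ/, /n/; each receives one epenthetic vowel.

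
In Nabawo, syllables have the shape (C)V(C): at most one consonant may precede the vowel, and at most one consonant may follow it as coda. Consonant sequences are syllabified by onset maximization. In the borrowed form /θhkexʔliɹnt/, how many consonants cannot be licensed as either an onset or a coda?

5

The consonants /θ/, /h/, /ʔ/, /n/, /t/ cannot be parsed into a legal (C)V(C) syllable (at most one coda consonant is licensed; onsets are limited to one consonant).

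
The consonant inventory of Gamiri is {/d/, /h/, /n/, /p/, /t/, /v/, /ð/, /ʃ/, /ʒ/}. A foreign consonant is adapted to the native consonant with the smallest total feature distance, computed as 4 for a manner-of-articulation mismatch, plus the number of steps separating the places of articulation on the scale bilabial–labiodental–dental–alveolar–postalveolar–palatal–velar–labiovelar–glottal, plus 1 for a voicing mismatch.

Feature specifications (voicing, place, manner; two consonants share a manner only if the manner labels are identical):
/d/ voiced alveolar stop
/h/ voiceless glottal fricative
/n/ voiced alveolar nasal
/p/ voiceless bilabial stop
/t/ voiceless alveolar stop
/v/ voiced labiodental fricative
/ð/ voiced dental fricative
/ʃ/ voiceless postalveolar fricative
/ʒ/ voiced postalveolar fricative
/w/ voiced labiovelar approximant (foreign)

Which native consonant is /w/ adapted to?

/h/ is closest: manner differs (approximant→fricative, +4), place distance 1 (labiovelar→glottal), voicing differs (+1); total 6. Next closest is /ʒ/ at distance 7.

h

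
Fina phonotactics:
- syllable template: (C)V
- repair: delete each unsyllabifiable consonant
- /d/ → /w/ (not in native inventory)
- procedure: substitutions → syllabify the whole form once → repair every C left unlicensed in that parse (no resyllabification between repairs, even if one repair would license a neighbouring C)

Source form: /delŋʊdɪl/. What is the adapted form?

Substitution: /d/ → /w/, giving /welŋʊwɪl/.
The consonants /l/, /l/ cannot be parsed into a legal (C)V syllable (no codas are permitted; onsets are limited to one consonant).
Deletion applies to /l/, /l/.

weŋʊwɪ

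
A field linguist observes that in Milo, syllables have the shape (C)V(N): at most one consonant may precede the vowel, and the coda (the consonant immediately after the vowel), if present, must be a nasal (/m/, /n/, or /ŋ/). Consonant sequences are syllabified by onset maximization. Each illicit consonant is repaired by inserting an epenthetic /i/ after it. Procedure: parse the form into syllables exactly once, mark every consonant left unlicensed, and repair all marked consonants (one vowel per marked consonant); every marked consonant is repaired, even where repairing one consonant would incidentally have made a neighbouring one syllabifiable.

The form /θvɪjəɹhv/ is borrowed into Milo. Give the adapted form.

θivɪjəɹihivi

Syllabifying with onset maximization leaves /θ/, /ɹ/, /h/, /v/ stranded (only a nasal (/m/, /n/, or /ŋ/) is licensed in coda position; onsets are limited to one consonant).
Epenthesis after each stranded consonant: /θ/ → /θi/, /ɹ/ → /ɹi/, /h/ → /hi/, /v/ → /vi/.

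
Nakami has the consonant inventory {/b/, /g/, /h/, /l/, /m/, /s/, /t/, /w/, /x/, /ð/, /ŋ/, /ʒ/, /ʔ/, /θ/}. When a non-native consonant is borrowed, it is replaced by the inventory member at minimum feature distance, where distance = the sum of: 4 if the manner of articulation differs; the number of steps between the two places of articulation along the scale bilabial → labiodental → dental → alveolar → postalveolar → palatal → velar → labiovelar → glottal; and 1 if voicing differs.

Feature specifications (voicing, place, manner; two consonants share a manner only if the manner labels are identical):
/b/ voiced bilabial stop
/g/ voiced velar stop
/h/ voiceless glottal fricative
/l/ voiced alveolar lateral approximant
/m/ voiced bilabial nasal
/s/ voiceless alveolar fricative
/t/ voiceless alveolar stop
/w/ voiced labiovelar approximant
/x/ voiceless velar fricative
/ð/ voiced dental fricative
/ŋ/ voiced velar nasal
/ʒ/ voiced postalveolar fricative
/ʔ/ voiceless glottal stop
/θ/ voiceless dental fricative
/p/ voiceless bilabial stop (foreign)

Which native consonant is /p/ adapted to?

/b/ is closest: same manner (stop), place distance 0 (bilabial→bilabial), voicing differs (+1); total 1. Next closest is /t/ at distance 3.

b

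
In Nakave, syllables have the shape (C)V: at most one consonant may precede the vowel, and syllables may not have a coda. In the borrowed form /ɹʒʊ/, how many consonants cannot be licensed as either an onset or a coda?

1

The consonants /ɹ/ cannot be parsed into a legal (C)V syllable (no codas are permitted; onsets are limited to one consonant).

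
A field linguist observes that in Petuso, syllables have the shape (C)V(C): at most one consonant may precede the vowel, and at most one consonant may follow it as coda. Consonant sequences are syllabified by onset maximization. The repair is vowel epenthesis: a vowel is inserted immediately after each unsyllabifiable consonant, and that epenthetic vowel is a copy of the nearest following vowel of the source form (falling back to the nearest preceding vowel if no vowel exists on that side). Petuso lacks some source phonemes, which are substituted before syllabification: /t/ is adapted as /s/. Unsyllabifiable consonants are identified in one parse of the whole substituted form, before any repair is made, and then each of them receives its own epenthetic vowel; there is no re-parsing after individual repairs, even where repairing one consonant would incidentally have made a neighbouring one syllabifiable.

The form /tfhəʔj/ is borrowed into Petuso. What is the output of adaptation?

səfəhəʔjə

Substitution: /t/ → /s/, giving /sfhəʔj/.
The consonants /s/, /f/, /j/ cannot be parsed into a legal (C)V(C) syllable (at most one coda consonant is licensed; onsets are limited to one consonant).
Epenthesis after each stranded consonant: /s/ → /sə/, /f/ → /fə/, /j/ → /jə/.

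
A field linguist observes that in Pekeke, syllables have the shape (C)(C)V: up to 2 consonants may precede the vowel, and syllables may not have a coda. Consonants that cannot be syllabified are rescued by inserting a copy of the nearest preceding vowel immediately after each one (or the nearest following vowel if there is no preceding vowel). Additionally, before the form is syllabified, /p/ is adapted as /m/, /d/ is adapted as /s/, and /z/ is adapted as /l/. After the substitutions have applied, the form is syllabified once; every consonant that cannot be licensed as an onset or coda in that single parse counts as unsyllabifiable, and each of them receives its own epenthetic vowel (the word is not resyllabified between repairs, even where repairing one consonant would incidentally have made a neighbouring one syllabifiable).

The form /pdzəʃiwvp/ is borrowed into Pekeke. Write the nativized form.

məsləʃiwivimi

Substitution: /p/ → /m/, /d/ → /s/, /z/ → /l/, giving /msləʃiwvm/.
The consonants /m/, /w/, /v/, /m/ cannot be parsed into a legal (C)(C)V syllable (no codas are permitted; onsets may contain at most 2 consonants).
Inserting the epenthetic vowel yields /m/ → /mə/, /w/ → /wi/, /v/ → /vi/, /m/ → /mi/.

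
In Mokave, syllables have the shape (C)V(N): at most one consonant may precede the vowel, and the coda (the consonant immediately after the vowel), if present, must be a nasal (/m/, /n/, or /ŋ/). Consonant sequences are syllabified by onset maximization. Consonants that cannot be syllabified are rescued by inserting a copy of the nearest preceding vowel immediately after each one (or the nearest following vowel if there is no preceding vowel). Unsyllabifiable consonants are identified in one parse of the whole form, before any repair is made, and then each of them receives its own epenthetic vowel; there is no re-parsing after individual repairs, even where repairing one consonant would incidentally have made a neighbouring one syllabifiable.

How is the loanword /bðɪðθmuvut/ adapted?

Syllabifying with onset maximization leaves /b/, /ð/, /θ/, /t/ stranded (only a nasal (/m/, /n/, or /ŋ/) is licensed in coda position; onsets are limited to one consonant).
Epenthesis after each stranded consonant: /b/ → /bɪ/, /ð/ → /ðɪ/, /θ/ → /θɪ/, /t/ → /tu/.

bɪðɪðɪθɪmuvutu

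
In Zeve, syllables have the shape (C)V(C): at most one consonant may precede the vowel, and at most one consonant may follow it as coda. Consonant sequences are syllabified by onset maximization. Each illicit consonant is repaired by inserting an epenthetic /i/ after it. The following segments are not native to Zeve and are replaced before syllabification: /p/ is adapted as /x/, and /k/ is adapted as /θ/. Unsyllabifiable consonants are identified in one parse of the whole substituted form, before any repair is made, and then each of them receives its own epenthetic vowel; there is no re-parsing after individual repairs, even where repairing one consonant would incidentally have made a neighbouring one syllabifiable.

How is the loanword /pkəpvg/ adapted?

Substitution: /p/ → /x/, /k/ → /θ/, giving /xθəxvg/.
Under (C)V(C), the unsyllabifiable consonants are /x/, /v/, /g/ (at most one coda consonant is licensed; onsets are limited to one consonant).
Epenthesis after each stranded consonant: /x/ → /xi/, /v/ → /vi/, /g/ → /gi/.

xiθəxvigi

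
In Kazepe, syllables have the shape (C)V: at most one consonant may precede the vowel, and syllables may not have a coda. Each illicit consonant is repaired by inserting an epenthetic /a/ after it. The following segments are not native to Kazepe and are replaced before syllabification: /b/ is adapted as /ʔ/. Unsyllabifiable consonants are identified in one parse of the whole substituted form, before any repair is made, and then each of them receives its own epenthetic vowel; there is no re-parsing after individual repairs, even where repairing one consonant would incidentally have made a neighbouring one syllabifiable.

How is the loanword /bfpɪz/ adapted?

Substitution: /b/ → /ʔ/, giving /ʔfpɪz/.
Under (C)V, the unsyllabifiable consonants are /ʔ/, /f/, /z/ (no codas are permitted; onsets are limited to one consonant).
Epenthesis after each stranded consonant: /ʔ/ → /ʔa/, /f/ → /fa/, /z/ → /za/.

ʔafapɪza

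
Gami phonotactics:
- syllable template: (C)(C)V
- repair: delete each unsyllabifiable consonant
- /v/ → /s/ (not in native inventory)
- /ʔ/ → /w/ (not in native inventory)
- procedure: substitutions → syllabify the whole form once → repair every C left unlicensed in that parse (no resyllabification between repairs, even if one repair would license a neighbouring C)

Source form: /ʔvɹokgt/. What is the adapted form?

Substitution: /ʔ/ → /w/, /v/ → /s/, giving /wsɹokgt/.
Under (C)(C)V, the unsyllabifiable consonants are /w/, /k/, /g/, /t/ (no codas are permitted; onsets may contain at most 2 consonants).
Each unlicensed consonant is deleted: /w/, /k/, /g/, /t/.

sɹo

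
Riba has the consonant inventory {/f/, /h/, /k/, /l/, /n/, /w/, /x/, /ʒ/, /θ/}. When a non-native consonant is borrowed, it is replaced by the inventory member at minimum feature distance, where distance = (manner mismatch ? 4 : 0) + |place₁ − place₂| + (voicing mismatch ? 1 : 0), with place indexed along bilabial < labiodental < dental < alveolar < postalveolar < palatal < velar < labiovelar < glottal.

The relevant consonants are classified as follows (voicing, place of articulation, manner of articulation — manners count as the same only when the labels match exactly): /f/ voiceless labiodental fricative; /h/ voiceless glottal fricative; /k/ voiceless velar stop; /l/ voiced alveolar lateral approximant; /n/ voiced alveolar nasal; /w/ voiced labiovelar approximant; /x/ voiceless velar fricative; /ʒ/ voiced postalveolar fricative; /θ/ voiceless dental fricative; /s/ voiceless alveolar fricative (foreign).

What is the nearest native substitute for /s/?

/θ/ is closest: same manner (fricative), place distance 1 (alveolar→dental), same voicing; total 1. Next closest is /f/ at distance 2.

θ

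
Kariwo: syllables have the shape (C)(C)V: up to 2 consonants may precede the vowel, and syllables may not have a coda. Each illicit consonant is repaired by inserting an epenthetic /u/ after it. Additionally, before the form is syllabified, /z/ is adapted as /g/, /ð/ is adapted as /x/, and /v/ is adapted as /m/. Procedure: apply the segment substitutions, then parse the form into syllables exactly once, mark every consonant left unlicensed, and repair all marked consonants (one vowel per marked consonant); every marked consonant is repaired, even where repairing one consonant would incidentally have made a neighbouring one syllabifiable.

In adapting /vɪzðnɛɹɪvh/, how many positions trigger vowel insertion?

After substitution the input is /mɪgxnɛɹɪmh/.
The unsyllabifiable consonants are /g/, /m/, /h/; each receives one epenthetic vowel.

3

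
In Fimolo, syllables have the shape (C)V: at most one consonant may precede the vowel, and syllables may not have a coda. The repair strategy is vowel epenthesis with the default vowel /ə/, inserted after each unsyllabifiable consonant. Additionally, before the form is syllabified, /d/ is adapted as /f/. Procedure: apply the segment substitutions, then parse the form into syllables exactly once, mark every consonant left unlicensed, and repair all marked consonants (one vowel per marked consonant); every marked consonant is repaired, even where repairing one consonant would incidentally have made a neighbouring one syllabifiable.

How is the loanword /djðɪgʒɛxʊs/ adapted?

fəjəðɪgəʒɛxʊsə

Substitution: /d/ → /f/, giving /fjðɪgʒɛxʊs/.
The consonants /f/, /j/, /g/, /s/ cannot be parsed into a legal (C)V syllable (no codas are permitted; onsets are limited to one consonant).
Epenthesis after each stranded consonant: /f/ → /fə/, /j/ → /jə/, /g/ → /gə/, /s/ → /sə/.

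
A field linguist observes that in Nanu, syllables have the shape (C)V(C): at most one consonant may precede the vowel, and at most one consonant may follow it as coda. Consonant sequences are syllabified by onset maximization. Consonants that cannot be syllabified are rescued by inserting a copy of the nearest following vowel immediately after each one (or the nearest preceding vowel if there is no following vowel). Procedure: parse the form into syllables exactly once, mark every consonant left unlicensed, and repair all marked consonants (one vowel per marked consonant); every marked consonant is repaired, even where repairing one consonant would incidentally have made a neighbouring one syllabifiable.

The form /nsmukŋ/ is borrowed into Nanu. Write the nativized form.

The consonants /n/, /s/, /ŋ/ cannot be parsed into a legal (C)V(C) syllable (at most one coda consonant is licensed; onsets are limited to one consonant).
Inserting the epenthetic vowel yields /n/ → /nu/, /s/ → /su/, /ŋ/ → /ŋu/.

nusumukŋu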